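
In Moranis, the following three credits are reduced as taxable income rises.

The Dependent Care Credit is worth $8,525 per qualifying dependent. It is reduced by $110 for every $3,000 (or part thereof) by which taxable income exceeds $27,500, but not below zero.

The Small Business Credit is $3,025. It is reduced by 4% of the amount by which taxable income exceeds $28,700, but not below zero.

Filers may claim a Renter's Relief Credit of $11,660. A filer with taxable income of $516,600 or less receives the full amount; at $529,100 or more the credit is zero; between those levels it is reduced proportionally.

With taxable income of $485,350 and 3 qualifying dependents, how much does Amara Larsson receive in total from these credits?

$20,405

Dependent Care Credit: base = 3 × $8,525 = $25,575. income exceeds $27,500 by $457,850, which is 153 full-or-partial $3,000 increments; reduction = 153 × $110 = $16,830, leaving $8,745.
Small Business Credit: 4% of the $456,650 excess over $28,700 is $18,266 ≥ base, so the credit is $0.
Renter's Relief Credit: $485,350 is at or below the $516,600 threshold, so the full $11,660 applies.
Total: $8,745 + $0 + $11,660 = $20,405.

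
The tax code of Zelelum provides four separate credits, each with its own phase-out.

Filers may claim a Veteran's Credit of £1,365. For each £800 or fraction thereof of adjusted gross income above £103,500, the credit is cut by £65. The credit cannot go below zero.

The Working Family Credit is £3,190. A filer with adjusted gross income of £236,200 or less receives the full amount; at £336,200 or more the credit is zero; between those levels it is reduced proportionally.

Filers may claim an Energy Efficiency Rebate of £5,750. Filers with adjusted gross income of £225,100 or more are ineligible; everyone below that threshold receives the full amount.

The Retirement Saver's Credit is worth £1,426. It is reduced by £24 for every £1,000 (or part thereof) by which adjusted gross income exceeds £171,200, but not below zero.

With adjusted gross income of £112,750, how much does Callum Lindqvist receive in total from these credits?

£10,951

Veteran's Credit: income exceeds £103,500 by £9,250, which is 12 full-or-partial £800 increments; reduction = 12 × £65 = £780, leaving £585.
Working Family Credit: £112,750 is at or below the £236,200 threshold, so the full £3,190 applies.
Energy Efficiency Rebate: £112,750 is below the £225,100 cutoff, so the full £5,750 applies.
Retirement Saver's Credit: £112,750 is at or below the £171,200 threshold, so the full £1,426 applies.
Total: £585 + £3,190 + £5,750 + £1,426 = £10,951.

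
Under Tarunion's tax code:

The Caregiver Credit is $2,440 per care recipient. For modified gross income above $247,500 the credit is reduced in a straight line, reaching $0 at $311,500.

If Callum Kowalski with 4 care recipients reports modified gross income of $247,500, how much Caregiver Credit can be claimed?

$9,760

Caregiver Credit: base = 4 × $2,440 = $9,760. $247,500 is at or below the $247,500 threshold, so the full $9,760 applies.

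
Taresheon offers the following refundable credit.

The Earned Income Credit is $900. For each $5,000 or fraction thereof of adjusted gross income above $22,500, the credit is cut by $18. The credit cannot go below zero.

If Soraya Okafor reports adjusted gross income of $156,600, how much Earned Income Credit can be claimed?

Earned Income Credit: income exceeds $22,500 by $134,100, which is 27 full-or-partial $5,000 increments; reduction = 27 × $18 = $486, leaving $414.

$414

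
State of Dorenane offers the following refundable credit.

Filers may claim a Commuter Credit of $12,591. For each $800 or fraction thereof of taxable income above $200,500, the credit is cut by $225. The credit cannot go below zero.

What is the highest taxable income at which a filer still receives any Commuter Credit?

After 55 increments the reduction is 55 × $225 = $12,375, leaving $216; one more increment wipes it out. Increment 55 ends at excess 55 × $800 = $44,000, so the highest qualifying income is $200,500 + $44,000 = $244,500.

$244,500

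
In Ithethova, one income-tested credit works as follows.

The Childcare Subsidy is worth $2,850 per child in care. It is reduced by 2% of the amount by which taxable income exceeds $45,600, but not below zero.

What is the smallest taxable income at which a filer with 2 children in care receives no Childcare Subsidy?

$330,600

Full credit = 2 × $2,850 = $5,700.
The credit falls by 2% of each dollar above $45,600, so it reaches zero when the excess is $5,700 / 2% = $285,000: income = $45,600 + $285,000 = $330,600.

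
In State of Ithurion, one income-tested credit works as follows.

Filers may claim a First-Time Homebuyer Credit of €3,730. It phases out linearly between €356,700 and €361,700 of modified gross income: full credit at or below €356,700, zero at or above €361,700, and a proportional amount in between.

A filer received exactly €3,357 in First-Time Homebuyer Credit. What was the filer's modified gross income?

€357,200

€3,357 is 3,357/3,730 of the full €3,730, so 373/3,730 of the €5,000 range has been used: income = €356,700 + €5,000 × 373/3,730 = €357,200.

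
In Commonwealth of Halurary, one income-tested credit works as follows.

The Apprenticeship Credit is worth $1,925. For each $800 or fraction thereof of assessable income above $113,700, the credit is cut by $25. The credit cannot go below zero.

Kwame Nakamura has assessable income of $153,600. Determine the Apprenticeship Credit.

$675

Apprenticeship Credit: income exceeds $113,700 by $39,900, which is 50 full-or-partial $800 increments; reduction = 50 × $25 = $1,250, leaving $675.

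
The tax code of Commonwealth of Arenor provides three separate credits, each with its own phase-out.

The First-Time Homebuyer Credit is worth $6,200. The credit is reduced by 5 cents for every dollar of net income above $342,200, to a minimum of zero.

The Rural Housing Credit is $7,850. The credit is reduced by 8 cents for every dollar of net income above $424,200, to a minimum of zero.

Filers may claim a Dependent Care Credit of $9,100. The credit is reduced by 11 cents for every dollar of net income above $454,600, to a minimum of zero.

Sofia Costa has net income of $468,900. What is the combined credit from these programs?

First-Time Homebuyer Credit: 5% of the $126,700 excess over $342,200 is $6,335 ≥ base, so the credit is $0.
Rural Housing Credit: 8% of the $44,700 excess over $424,200 is $3,576; credit = $7,850 − $3,576 = $4,274.
Dependent Care Credit: 11% of the $14,300 excess over $454,600 is $1,573; credit = $9,100 − $1,573 = $7,527.
Total: $0 + $4,274 + $7,527 = $11,801.

$11,801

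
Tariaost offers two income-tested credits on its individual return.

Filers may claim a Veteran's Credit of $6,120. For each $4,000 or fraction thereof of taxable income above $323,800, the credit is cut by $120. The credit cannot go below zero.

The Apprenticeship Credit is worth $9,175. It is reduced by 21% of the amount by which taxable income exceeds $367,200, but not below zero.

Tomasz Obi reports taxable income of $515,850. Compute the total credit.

Veteran's Credit: income exceeds $323,800 by $192,050, which is 49 full-or-partial $4,000 increments; reduction = 49 × $120 = $5,880, leaving $240.
Apprenticeship Credit: 21% of the $148,650 excess over $367,200 is $31,216.50 ≥ base, so the credit is $0.
Total: $240 + $0 = $240.

$240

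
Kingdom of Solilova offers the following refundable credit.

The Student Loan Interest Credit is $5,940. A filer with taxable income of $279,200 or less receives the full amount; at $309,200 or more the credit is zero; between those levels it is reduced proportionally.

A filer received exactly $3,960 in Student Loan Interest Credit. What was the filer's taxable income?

$3,960 is 3,960/5,940 of the full $5,940, so 1,980/5,940 of the $30,000 range has been used: income = $279,200 + $30,000 × 1,980/5,940 = $289,200.

$289,200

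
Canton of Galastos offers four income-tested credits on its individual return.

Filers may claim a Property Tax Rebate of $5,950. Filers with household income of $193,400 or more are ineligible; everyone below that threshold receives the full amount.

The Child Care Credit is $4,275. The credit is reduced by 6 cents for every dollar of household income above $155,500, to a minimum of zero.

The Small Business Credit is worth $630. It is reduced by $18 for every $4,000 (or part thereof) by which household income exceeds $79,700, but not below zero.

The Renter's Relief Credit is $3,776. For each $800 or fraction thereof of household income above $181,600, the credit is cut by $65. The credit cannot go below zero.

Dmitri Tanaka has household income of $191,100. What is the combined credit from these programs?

Property Tax Rebate: $191,100 is below the $193,400 cutoff, so the full $5,950 applies.
Child Care Credit: 6% of the $35,600 excess over $155,500 is $2,136; credit = $4,275 − $2,136 = $2,139.
Small Business Credit: income exceeds $79,700 by $111,400, which is 28 full-or-partial $4,000 increments; reduction = 28 × $18 = $504, leaving $126.
Renter's Relief Credit: income exceeds $181,600 by $9,500, which is 12 full-or-partial $800 increments; reduction = 12 × $65 = $780, leaving $2,996.
Total: $5,950 + $2,139 + $126 + $2,996 = $11,211.

$11,211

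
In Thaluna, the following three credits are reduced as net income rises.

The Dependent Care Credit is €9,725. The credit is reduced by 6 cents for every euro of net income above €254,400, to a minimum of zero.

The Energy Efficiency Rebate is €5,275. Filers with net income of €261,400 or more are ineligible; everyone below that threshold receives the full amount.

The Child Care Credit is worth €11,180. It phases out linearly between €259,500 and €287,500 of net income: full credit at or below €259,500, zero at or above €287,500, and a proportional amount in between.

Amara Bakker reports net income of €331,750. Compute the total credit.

Dependent Care Credit: 6% of the €77,350 excess over €254,400 is €4,641; credit = €9,725 − €4,641 = €5,084.
Energy Efficiency Rebate: €331,750 meets or exceeds the €261,400 cutoff, so the credit is €0.
Child Care Credit: €331,750 is at or above €287,500, so the credit is €0.
Total: €5,084 + €0 + €0 = €5,084.

€5,084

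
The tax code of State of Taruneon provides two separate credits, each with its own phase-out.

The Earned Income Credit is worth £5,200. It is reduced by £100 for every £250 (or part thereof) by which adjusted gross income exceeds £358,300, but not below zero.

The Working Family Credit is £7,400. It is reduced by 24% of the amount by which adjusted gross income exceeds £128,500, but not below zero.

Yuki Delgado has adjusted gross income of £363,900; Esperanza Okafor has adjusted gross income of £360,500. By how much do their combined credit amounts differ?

£1,400

Yuki (£363,900): Earned Income Credit: income exceeds £358,300 by £5,600, which is 23 full-or-partial £250 increments; reduction = 23 × £100 = £2,300, leaving £2,900. Working Family Credit: 24% of the £235,400 excess over £128,500 is £56,496 ≥ base, so the credit is £0. total £2,900 + £0 = £2,900
Esperanza (£360,500): Earned Income Credit: income exceeds £358,300 by £2,200, which is 9 full-or-partial £250 increments; reduction = 9 × £100 = £900, leaving £4,300. Working Family Credit: 24% of the £232,000 excess over £128,500 is £55,680 ≥ base, so the credit is £0. total £4,300 + £0 = £4,300
Difference: |£2,900 − £4,300| = £1,400.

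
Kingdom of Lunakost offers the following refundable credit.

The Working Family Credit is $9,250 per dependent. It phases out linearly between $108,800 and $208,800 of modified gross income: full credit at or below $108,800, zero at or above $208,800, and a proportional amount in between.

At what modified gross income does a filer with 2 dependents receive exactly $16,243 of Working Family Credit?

$121,000

Full credit = 2 × $9,250 = $18,500.
$16,243 is 16,243/18,500 of the full $18,500, so 2,257/18,500 of the $100,000 range has been used: income = $108,800 + $100,000 × 2,257/18,500 = $121,000.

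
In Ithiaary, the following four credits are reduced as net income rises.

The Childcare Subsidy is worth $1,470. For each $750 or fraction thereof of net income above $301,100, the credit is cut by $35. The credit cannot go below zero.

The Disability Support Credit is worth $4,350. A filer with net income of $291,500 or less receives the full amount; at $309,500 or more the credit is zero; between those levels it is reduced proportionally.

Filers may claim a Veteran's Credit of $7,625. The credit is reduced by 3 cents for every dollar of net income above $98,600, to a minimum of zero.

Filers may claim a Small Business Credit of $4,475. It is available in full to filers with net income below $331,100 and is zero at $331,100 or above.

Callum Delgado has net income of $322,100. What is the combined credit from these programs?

$5,885

Childcare Subsidy: income exceeds $301,100 by $21,000, which is 28 full-or-partial $750 increments; reduction = 28 × $35 = $980, leaving $490.
Disability Support Credit: $322,100 is at or above $309,500, so the credit is $0.
Veteran's Credit: 3% of the $223,500 excess over $98,600 is $6,705; credit = $7,625 − $6,705 = $920.
Small Business Credit: $322,100 is below the $331,100 cutoff, so the full $4,475 applies.
Total: $490 + $0 + $920 + $4,475 = $5,885.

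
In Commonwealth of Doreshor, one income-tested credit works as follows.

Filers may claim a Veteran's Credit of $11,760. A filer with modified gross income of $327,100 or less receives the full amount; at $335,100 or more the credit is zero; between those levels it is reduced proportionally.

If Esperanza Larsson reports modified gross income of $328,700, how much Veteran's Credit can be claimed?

$9,408

Veteran's Credit: $328,700 is $1,600 into a $8,000 phase-out range, leaving 6,400/8,000 of the credit: $11,760 × 6,400/8,000 = $9,408.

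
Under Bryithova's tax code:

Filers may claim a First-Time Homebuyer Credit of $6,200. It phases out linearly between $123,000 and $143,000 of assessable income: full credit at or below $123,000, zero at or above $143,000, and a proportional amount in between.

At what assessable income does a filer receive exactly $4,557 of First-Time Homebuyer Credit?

$128,300

$4,557 is 4,557/6,200 of the full $6,200, so 1,643/6,200 of the $20,000 range has been used: income = $123,000 + $20,000 × 1,643/6,200 = $128,300.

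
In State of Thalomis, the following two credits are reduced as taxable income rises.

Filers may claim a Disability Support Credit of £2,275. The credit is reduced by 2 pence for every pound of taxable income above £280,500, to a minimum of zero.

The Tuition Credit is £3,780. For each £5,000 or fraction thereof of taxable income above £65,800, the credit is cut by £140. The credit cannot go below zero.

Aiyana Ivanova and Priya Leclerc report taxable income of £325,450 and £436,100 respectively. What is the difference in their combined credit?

Aiyana (£325,450): Disability Support Credit: 2% of the £44,950 excess over £280,500 is £899; credit = £2,275 − £899 = £1,376. Tuition Credit: income exceeds £65,800 by £259,650 → 52 increments × £140 = £7,280 ≥ base, so the credit is £0. total £1,376 + £0 = £1,376
Priya (£436,100): Disability Support Credit: 2% of the £155,600 excess over £280,500 is £3,112 ≥ base, so the credit is £0. Tuition Credit: income exceeds £65,800 by £370,300 → 75 increments × £140 = £10,500 ≥ base, so the credit is £0. total £0 + £0 = £0
Difference: |£1,376 − £0| = £1,376.

£1,376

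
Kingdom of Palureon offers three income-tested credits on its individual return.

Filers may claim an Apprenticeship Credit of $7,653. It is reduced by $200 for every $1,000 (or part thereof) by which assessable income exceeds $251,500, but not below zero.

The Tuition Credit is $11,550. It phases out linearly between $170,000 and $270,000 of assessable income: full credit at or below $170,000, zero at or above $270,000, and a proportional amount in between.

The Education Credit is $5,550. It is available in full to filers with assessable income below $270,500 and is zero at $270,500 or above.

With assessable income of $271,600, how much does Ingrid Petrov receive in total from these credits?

Apprenticeship Credit: income exceeds $251,500 by $20,100, which is 21 full-or-partial $1,000 increments; reduction = 21 × $200 = $4,200, leaving $3,453.
Tuition Credit: $271,600 is at or above $270,000, so the credit is $0.
Education Credit: $271,600 meets or exceeds the $270,500 cutoff, so the credit is $0.
Total: $3,453 + $0 + $0 = $3,453.

$3,453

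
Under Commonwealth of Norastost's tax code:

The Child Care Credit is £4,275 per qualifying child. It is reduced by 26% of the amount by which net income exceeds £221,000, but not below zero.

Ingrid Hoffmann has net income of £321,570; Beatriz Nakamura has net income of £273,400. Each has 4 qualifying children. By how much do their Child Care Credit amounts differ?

£3,476

Ingrid (£321,570): Child Care Credit: base = 4 × £4,275 = £17,100. 26% of the £100,570 excess over £221,000 is £26,148.20 ≥ base, so the credit is £0.
Beatriz (£273,400): Child Care Credit: base = 4 × £4,275 = £17,100. 26% of the £52,400 excess over £221,000 is £13,624; credit = £17,100 − £13,624 = £3,476.
Difference: |£0 − £3,476| = £3,476.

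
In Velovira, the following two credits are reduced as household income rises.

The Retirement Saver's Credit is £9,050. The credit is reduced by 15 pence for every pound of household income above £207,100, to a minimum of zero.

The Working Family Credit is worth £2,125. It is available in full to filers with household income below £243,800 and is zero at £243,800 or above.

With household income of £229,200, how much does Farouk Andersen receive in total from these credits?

£7,860

Retirement Saver's Credit: 15% of the £22,100 excess over £207,100 is £3,315; credit = £9,050 − £3,315 = £5,735.
Working Family Credit: £229,200 is below the £243,800 cutoff, so the full £2,125 applies.
Total: £5,735 + £2,125 = £7,860.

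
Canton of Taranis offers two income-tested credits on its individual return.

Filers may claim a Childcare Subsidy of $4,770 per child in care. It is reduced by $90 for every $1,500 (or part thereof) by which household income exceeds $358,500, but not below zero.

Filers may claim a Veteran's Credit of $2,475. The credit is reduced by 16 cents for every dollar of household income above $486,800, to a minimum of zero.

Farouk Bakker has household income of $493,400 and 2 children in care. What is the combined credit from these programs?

$2,859

Childcare Subsidy: base = 2 × $4,770 = $9,540. income exceeds $358,500 by $134,900, which is 90 full-or-partial $1,500 increments; reduction = 90 × $90 = $8,100, leaving $1,440.
Veteran's Credit: 16% of the $6,600 excess over $486,800 is $1,056; credit = $2,475 − $1,056 = $1,419.
Total: $1,440 + $1,419 = $2,859.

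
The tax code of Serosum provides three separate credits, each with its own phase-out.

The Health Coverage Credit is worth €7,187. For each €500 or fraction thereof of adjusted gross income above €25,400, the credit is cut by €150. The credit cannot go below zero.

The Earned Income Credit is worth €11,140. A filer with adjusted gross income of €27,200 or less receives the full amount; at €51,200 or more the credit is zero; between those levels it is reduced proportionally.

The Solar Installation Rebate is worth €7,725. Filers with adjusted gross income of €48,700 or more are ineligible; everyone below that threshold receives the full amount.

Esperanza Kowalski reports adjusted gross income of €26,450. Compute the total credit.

Health Coverage Credit: income exceeds €25,400 by €1,050, which is 3 full-or-partial €500 increments; reduction = 3 × €150 = €450, leaving €6,737.
Earned Income Credit: €26,450 is at or below the €27,200 threshold, so the full €11,140 applies.
Solar Installation Rebate: €26,450 is below the €48,700 cutoff, so the full €7,725 applies.
Total: €6,737 + €11,140 + €7,725 = €25,602.

€25,602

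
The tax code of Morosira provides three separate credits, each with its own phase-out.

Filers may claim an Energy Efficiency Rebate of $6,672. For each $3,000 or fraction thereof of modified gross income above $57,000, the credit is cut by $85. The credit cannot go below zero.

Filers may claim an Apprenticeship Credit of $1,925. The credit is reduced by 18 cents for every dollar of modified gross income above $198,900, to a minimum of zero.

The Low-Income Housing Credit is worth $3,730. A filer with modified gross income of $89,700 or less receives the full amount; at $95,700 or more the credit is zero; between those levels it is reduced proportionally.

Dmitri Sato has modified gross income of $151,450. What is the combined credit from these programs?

$5,877

Energy Efficiency Rebate: income exceeds $57,000 by $94,450, which is 32 full-or-partial $3,000 increments; reduction = 32 × $85 = $2,720, leaving $3,952.
Apprenticeship Credit: $151,450 is at or below the $198,900 threshold, so the full $1,925 applies.
Low-Income Housing Credit: $151,450 is at or above $95,700, so the credit is $0.
Total: $3,952 + $1,925 + $0 = $5,877.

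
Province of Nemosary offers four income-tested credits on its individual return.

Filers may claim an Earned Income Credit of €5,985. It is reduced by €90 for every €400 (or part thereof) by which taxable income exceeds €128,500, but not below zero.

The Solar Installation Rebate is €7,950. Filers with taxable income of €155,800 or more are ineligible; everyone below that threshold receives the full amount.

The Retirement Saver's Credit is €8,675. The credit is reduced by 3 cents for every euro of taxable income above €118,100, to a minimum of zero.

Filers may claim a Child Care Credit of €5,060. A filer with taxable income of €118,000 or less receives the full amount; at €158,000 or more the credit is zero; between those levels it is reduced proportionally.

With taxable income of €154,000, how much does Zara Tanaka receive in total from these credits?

€16,279

Earned Income Credit: income exceeds €128,500 by €25,500, which is 64 full-or-partial €400 increments; reduction = 64 × €90 = €5,760, leaving €225.
Solar Installation Rebate: €154,000 is below the €155,800 cutoff, so the full €7,950 applies.
Retirement Saver's Credit: 3% of the €35,900 excess over €118,100 is €1,077; credit = €8,675 − €1,077 = €7,598.
Child Care Credit: €154,000 is €36,000 into a €40,000 phase-out range, leaving 4,000/40,000 of the credit: €5,060 × 4,000/40,000 = €506.
Total: €225 + €7,950 + €7,598 + €506 = €16,279.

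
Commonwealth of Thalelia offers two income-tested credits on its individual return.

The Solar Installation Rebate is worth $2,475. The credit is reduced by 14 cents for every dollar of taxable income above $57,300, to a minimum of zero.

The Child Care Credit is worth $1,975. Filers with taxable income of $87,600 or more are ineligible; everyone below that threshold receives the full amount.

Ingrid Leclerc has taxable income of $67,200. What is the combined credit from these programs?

$3,064

Solar Installation Rebate: 14% of the $9,900 excess over $57,300 is $1,386; credit = $2,475 − $1,386 = $1,089.
Child Care Credit: $67,200 is below the $87,600 cutoff, so the full $1,975 applies.
Total: $1,089 + $1,975 = $3,064.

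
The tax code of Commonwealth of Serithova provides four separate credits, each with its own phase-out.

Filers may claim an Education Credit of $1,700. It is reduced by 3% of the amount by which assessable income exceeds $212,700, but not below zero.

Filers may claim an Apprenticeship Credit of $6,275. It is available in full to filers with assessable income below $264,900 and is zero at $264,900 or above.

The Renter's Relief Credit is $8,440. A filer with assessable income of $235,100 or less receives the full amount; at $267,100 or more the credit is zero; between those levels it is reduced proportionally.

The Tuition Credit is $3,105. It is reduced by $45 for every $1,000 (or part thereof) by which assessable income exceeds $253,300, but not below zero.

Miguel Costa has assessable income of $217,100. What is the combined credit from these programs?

Education Credit: 3% of the $4,400 excess over $212,700 is $132; credit = $1,700 − $132 = $1,568.
Apprenticeship Credit: $217,100 is below the $264,900 cutoff, so the full $6,275 applies.
Renter's Relief Credit: $217,100 is at or below the $235,100 threshold, so the full $8,440 applies.
Tuition Credit: $217,100 is at or below the $253,300 threshold, so the full $3,105 applies.
Total: $1,568 + $6,275 + $8,440 + $3,105 = $19,388.

$19,388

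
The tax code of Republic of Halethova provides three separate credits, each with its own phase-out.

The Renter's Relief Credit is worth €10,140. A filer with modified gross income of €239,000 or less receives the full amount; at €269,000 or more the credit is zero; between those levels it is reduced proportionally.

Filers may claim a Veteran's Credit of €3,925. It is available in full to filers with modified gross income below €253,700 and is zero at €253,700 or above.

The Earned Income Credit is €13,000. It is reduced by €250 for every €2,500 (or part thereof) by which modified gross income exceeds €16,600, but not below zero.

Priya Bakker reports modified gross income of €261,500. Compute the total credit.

€2,535

Renter's Relief Credit: €261,500 is €22,500 into a €30,000 phase-out range, leaving 7,500/30,000 of the credit: €10,140 × 7,500/30,000 = €2,535.
Veteran's Credit: €261,500 meets or exceeds the €253,700 cutoff, so the credit is €0.
Earned Income Credit: income exceeds €16,600 by €244,900 → 98 increments × €250 = €24,500 ≥ base, so the credit is €0.
Total: €2,535 + €0 + €0 = €2,535.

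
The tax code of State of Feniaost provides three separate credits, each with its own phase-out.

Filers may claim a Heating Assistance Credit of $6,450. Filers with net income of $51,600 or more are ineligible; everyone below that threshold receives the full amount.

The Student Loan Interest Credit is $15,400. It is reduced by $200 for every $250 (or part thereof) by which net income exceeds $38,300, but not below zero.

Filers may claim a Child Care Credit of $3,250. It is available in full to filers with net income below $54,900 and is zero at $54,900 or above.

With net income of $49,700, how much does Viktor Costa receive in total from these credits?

Heating Assistance Credit: $49,700 is below the $51,600 cutoff, so the full $6,450 applies.
Student Loan Interest Credit: income exceeds $38,300 by $11,400, which is 46 full-or-partial $250 increments; reduction = 46 × $200 = $9,200, leaving $6,200.
Child Care Credit: $49,700 is below the $54,900 cutoff, so the full $3,250 applies.
Total: $6,450 + $6,200 + $3,250 = $15,900.

$15,900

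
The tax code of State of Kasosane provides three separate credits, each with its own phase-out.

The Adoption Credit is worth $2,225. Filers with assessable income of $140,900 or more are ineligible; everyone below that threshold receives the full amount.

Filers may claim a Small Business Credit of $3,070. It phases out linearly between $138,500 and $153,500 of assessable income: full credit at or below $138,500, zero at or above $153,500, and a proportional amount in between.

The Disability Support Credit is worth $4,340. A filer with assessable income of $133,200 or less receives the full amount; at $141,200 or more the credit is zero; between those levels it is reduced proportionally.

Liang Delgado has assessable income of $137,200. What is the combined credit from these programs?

$7,465

Adoption Credit: $137,200 is below the $140,900 cutoff, so the full $2,225 applies.
Small Business Credit: $137,200 is at or below the $138,500 threshold, so the full $3,070 applies.
Disability Support Credit: $137,200 is $4,000 into a $8,000 phase-out range, leaving 4,000/8,000 of the credit: $4,340 × 4,000/8,000 = $2,170.
Total: $2,225 + $3,070 + $2,170 = $7,465.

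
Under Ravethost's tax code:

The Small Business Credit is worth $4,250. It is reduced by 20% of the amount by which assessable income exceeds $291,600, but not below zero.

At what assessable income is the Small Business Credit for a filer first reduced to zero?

The credit falls by 20% of each dollar above $291,600, so it reaches zero when the excess is $4,250 / 20% = $21,250: income = $291,600 + $21,250 = $312,850.

$312,850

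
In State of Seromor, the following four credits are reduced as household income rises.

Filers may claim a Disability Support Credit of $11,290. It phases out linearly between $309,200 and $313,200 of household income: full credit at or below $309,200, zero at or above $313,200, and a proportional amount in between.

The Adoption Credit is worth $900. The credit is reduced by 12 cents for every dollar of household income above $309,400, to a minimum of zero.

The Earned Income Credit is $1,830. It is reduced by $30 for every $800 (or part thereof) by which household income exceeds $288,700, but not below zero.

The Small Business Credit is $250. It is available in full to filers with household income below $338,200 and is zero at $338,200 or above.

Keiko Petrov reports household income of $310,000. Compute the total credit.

Disability Support Credit: $310,000 is $800 into a $4,000 phase-out range, leaving 3,200/4,000 of the credit: $11,290 × 3,200/4,000 = $9,032.
Adoption Credit: 12% of the $600 excess over $309,400 is $72; credit = $900 − $72 = $828.
Earned Income Credit: income exceeds $288,700 by $21,300, which is 27 full-or-partial $800 increments; reduction = 27 × $30 = $810, leaving $1,020.
Small Business Credit: $310,000 is below the $338,200 cutoff, so the full $250 applies.
Total: $9,032 + $828 + $1,020 + $250 = $11,130.

$11,130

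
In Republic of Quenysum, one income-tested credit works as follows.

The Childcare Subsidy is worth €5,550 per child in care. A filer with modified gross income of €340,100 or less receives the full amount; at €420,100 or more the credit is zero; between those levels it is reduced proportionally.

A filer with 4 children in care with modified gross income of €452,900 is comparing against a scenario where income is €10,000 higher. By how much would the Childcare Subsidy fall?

At €452,900 — base = 4 × €5,550 = €22,200. €452,900 is at or above €420,100, so the credit is €0.
At €462,900 — base = 4 × €5,550 = €22,200. €462,900 is at or above €420,100, so the credit is €0.
Lost: €0 − €0 = €0.

€0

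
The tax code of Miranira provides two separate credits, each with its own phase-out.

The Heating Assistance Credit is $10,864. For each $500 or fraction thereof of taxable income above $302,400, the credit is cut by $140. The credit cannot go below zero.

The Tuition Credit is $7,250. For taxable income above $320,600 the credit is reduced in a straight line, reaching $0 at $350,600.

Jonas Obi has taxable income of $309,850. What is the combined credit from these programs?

Heating Assistance Credit: income exceeds $302,400 by $7,450, which is 15 full-or-partial $500 increments; reduction = 15 × $140 = $2,100, leaving $8,764.
Tuition Credit: $309,850 is at or below the $320,600 threshold, so the full $7,250 applies.
Total: $8,764 + $7,250 = $16,014.

$16,014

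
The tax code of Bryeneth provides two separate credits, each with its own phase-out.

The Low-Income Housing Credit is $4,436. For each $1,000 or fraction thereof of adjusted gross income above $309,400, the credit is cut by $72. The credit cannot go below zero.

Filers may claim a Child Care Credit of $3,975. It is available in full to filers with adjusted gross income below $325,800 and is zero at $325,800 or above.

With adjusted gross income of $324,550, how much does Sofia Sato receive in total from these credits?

Low-Income Housing Credit: income exceeds $309,400 by $15,150, which is 16 full-or-partial $1,000 increments; reduction = 16 × $72 = $1,152, leaving $3,284.
Child Care Credit: $324,550 is below the $325,800 cutoff, so the full $3,975 applies.
Total: $3,284 + $3,975 = $7,259.

$7,259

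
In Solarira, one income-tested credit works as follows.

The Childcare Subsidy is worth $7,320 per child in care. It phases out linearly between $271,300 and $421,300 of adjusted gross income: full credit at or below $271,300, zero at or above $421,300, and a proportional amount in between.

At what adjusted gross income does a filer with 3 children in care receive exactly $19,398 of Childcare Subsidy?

Full credit = 3 × $7,320 = $21,960.
$19,398 is 19,398/21,960 of the full $21,960, so 2,562/21,960 of the $150,000 range has been used: income = $271,300 + $150,000 × 2,562/21,960 = $288,800.

$288,800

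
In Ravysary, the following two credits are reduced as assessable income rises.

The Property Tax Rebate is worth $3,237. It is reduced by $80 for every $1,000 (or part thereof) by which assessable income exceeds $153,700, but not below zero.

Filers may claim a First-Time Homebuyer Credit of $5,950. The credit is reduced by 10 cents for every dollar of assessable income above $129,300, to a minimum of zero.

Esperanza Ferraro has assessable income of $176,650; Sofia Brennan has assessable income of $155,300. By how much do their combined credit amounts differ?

Esperanza ($176,650): Property Tax Rebate: income exceeds $153,700 by $22,950, which is 23 full-or-partial $1,000 increments; reduction = 23 × $80 = $1,840, leaving $1,397. First-Time Homebuyer Credit: 10% of the $47,350 excess over $129,300 is $4,735; credit = $5,950 − $4,735 = $1,215. total $1,397 + $1,215 = $2,612
Sofia ($155,300): Property Tax Rebate: income exceeds $153,700 by $1,600, which is 2 full-or-partial $1,000 increments; reduction = 2 × $80 = $160, leaving $3,077. First-Time Homebuyer Credit: 10% of the $26,000 excess over $129,300 is $2,600; credit = $5,950 − $2,600 = $3,350. total $3,077 + $3,350 = $6,427
Difference: |$2,612 − $6,427| = $3,815.

$3,815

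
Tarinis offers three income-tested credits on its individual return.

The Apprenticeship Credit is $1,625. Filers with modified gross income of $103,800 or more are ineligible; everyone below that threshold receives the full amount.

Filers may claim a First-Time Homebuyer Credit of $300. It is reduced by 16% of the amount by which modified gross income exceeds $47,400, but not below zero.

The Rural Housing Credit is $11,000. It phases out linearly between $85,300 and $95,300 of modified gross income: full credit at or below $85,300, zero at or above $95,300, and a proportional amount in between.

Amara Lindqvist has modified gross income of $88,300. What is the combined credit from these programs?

$9,325

Apprenticeship Credit: $88,300 is below the $103,800 cutoff, so the full $1,625 applies.
First-Time Homebuyer Credit: 16% of the $40,900 excess over $47,400 is $6,544 ≥ base, so the credit is $0.
Rural Housing Credit: $88,300 is $3,000 into a $10,000 phase-out range, leaving 7,000/10,000 of the credit: $11,000 × 7,000/10,000 = $7,700.
Total: $1,625 + $0 + $7,700 = $9,325.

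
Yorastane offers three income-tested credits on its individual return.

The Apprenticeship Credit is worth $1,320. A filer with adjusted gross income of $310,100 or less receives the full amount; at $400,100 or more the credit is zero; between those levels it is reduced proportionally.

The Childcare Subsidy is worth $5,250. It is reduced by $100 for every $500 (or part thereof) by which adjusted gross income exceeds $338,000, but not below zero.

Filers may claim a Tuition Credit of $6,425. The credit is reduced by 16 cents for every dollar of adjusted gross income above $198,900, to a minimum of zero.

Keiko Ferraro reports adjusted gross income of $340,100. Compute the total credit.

Apprenticeship Credit: $340,100 is $30,000 into a $90,000 phase-out range, leaving 60,000/90,000 of the credit: $1,320 × 60,000/90,000 = $880.
Childcare Subsidy: income exceeds $338,000 by $2,100, which is 5 full-or-partial $500 increments; reduction = 5 × $100 = $500, leaving $4,750.
Tuition Credit: 16% of the $141,200 excess over $198,900 is $22,592 ≥ base, so the credit is $0.
Total: $880 + $4,750 + $0 = $5,630.

$5,630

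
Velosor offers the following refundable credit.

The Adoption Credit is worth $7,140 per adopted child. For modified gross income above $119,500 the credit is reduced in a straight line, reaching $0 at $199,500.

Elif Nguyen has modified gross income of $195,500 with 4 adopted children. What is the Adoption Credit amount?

Adoption Credit: base = 4 × $7,140 = $28,560. $195,500 is $76,000 into a $80,000 phase-out range, leaving 4,000/80,000 of the credit: $28,560 × 4,000/80,000 = $1,428.

$1,428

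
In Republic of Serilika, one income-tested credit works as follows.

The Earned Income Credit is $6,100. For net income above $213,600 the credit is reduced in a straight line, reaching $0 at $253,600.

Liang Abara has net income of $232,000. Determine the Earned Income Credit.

$3,294

Earned Income Credit: $232,000 is $18,400 into a $40,000 phase-out range, leaving 21,600/40,000 of the credit: $6,100 × 21,600/40,000 = $3,294.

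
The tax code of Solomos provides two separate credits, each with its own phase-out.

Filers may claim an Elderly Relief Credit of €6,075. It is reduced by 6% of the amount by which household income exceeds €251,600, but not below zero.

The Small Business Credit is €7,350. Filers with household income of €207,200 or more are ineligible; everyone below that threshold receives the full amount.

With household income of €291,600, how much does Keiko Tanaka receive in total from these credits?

€3,675

Elderly Relief Credit: 6% of the €40,000 excess over €251,600 is €2,400; credit = €6,075 − €2,400 = €3,675.
Small Business Credit: €291,600 meets or exceeds the €207,200 cutoff, so the credit is €0.
Total: €3,675 + €0 = €3,675.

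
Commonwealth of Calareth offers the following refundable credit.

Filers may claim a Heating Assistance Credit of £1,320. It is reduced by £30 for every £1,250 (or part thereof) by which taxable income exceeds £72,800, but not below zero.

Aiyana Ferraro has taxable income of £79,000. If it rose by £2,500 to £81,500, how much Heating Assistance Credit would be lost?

At £79,000 — income exceeds £72,800 by £6,200, which is 5 full-or-partial £1,250 increments; reduction = 5 × £30 = £150, leaving £1,170.
At £81,500 — income exceeds £72,800 by £8,700, which is 7 full-or-partial £1,250 increments; reduction = 7 × £30 = £210, leaving £1,110.
Lost: £1,170 − £1,110 = £60.

£60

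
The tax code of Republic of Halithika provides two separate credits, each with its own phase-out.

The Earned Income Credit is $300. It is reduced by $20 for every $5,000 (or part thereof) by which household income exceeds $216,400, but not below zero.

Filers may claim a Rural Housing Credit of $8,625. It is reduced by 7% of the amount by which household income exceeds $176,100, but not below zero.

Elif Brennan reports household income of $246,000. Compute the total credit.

$3,912

Earned Income Credit: income exceeds $216,400 by $29,600, which is 6 full-or-partial $5,000 increments; reduction = 6 × $20 = $120, leaving $180.
Rural Housing Credit: 7% of the $69,900 excess over $176,100 is $4,893; credit = $8,625 − $4,893 = $3,732.
Total: $180 + $3,732 = $3,912.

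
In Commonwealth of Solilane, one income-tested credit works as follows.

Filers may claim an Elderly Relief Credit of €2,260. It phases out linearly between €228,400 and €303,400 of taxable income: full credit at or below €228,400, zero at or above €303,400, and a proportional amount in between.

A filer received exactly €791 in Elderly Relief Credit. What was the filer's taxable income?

€791 is 791/2,260 of the full €2,260, so 1,469/2,260 of the €75,000 range has been used: income = €228,400 + €75,000 × 1,469/2,260 = €277,150.

€277,150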